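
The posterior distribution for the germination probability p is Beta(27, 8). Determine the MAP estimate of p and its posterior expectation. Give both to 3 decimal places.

Mode = (27−1)/(27+8−2) = 26/33 = 0.788.
Mean = 27/(27+8) = 27/35 = 0.771.
The posterior is left-skewed, so the mode exceeds the mean.

MAP estimate = 0.788, posterior expectation = 0.771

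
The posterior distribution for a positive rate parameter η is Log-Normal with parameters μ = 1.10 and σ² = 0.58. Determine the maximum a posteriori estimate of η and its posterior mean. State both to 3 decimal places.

Mode = exp(μ − σ²) = exp(0.52) = 1.682.
Mean = exp(μ + σ²/2) = exp(1.390) = 4.015.

MAP = 1.682, posterior mean = 4.015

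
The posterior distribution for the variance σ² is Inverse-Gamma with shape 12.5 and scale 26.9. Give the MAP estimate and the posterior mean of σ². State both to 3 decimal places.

Mode = β/(α+1) = 26.9/13.5 = 1.993.
Mean = β/(α−1) = 26.9/11.5 = 2.339.
Right-skewed posterior ⇒ mode < mean.

MAP = 1.993; posterior mean = 2.339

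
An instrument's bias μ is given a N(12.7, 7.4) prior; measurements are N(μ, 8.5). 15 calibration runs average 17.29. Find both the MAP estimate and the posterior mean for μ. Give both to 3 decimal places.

Posterior for μ is Normal. Precision-weighted mean: (1/7.4·12.7 + 15/8.5·17.29) / (1/7.4 + 15/8.5) = 16.964.
A Normal posterior is symmetric, so mode = mean.

MAP = 16.964; posterior mean = 16.964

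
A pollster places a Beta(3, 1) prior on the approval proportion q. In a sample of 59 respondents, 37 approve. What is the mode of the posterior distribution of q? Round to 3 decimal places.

0.639

Posterior: Beta(3+37, 1+22) = Beta(40, 23).
Mode = (40−1)/(40+23−2) = 39/61 = 0.639.
Mean = 40/(40+23) = 40/63 = 0.635.
This is the posterior mode — the MAP estimate.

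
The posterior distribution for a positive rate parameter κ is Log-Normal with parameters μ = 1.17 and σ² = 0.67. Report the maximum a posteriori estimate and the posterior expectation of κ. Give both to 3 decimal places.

Mode = exp(μ − σ²) = exp(0.50) = 1.649.
Mean = exp(μ + σ²/2) = exp(1.505) = 4.504.
Mean > mode: the posterior has a right tail.

MAP: 1.649. Posterior mean: 4.504.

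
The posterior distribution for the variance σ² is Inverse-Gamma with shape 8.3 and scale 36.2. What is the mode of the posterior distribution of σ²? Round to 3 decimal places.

3.892

Mode = β/(α+1) = 36.2/9.3 = 3.892.
Mean = β/(α−1) = 36.2/7.3 = 4.959.
This is the posterior mode — the MAP estimate.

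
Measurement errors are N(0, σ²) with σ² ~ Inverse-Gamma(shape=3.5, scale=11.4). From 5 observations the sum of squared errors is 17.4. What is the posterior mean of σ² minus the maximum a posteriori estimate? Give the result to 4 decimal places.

Posterior: Inverse-Gamma(shape = 3.5+5/2 = 6.0, scale = 11.4+17.4/2 = 20.1).
Mode = β/(α+1) = 20.1/7.0 = 2.8714.
Mean = β/(α−1) = 20.1/5.0 = 4.0200.
Difference = 4.0200 − 2.8714 = 1.1486.

1.1486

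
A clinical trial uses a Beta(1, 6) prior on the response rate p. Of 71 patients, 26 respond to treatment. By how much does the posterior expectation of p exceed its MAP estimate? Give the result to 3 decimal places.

Posterior: Beta(1+26, 6+45) = Beta(27, 51).
Mode = (27−1)/(27+51−2) = 26/76 = 0.342.
Mean = 27/(27+51) = 27/78 = 0.346.
Difference = 0.346 − 0.342 = 0.004.

0.004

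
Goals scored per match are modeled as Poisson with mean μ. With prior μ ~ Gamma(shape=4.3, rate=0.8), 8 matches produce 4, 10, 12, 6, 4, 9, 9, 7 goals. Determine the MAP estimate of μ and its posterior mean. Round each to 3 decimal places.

MAP = 7.307; posterior mean = 7.420

Σ counts = 61. Posterior: Gamma(shape = 4.3+61 = 65.3, rate = 0.8+8 = 8.8).
Mode = (α−1)/β = 64.3/8.8 = 7.307.
Mean = α/β = 65.3/8.8 = 7.420.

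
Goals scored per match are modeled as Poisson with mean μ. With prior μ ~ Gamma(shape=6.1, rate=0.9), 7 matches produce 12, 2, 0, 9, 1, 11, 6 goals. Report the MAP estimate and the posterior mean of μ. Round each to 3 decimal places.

MAP = 5.835, posterior mean = 5.962

Σ counts = 41. Posterior: Gamma(shape = 6.1+41 = 47.1, rate = 0.9+7 = 7.9).
Mode = (α−1)/β = 46.1/7.9 = 5.835.
Mean = α/β = 47.1/7.9 = 5.962.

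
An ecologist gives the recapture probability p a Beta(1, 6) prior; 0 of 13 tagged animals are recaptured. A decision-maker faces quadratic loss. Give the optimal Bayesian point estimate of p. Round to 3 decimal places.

Posterior: Beta(1+0, 6+13) = Beta(1, 19).
Since α = 1 ≤ 1 and β > 1, the Beta density is monotone decreasing on [0,1]; the mode is at 0.
Mean = 1/(1+19) = 0.050.
Quadratic loss ⇒ the optimal estimator is the posterior mean.

0.050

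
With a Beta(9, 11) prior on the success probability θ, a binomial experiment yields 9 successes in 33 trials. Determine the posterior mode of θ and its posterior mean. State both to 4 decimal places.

MAP = 0.3333; posterior mean = 0.3396

Posterior: Beta(9+9, 11+24) = Beta(18, 35).
Mode = (18−1)/(18+35−2) = 17/51 = 0.3333.
Mean = 18/(18+35) = 18/53 = 0.3396.
The posterior is right-skewed, so the mean exceeds the mode.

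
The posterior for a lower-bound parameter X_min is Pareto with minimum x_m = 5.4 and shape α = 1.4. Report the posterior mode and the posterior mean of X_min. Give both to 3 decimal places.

MAP = 5.400; posterior mean = 18.900

The Pareto density is strictly decreasing on [x_m, ∞), so the mode is x_m = 5.400.
Mean = α·x_m/(α−1) = 1.4·5.4/0.4 = 18.900.
Right-skewed posterior ⇒ mode < mean.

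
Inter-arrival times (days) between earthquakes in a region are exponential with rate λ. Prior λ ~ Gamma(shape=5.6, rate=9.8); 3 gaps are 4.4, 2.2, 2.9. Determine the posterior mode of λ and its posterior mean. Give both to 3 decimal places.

Σ times = 9.5. Posterior: Gamma(shape = 5.6+3 = 8.6, rate = 9.8+9.5 = 19.3).
Mode = (α−1)/β = 7.6/19.3 = 0.394.
Mean = α/β = 8.6/19.3 = 0.446.
Mean > mode: the posterior has a right tail.

MAP = 0.394, posterior mean = 0.446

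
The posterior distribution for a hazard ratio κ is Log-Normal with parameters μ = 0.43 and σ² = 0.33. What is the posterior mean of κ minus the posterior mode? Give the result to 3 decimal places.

0.708

Mode = exp(μ − σ²) = exp(0.10) = 1.105.
Mean = exp(μ + σ²/2) = exp(0.595) = 1.813.
Difference = 1.813 − 1.105 = 0.708.
Mean > mode: the posterior has a right tail.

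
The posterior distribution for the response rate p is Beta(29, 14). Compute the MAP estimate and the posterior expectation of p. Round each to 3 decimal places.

MAP = 0.683; posterior mean = 0.674

Mode = (29−1)/(29+14−2) = 28/41 = 0.683.
Mean = 29/(29+14) = 29/43 = 0.674.
Mode > mean: the posterior has a left tail.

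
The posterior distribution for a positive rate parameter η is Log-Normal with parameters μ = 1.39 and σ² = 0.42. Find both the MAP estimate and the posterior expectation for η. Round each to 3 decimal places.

MAP: 2.638. Posterior mean: 4.953.

Mode = exp(μ − σ²) = exp(0.97) = 2.638.
Mean = exp(μ + σ²/2) = exp(1.600) = 4.953.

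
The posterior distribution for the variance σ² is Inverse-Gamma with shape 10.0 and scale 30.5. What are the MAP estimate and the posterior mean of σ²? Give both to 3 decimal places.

MAP = 2.773, posterior mean = 3.389

Mode = β/(α+1) = 30.5/11.0 = 2.773.
Mean = β/(α−1) = 30.5/9.0 = 3.389.
The mean is pulled above the mode by the posterior's right skew.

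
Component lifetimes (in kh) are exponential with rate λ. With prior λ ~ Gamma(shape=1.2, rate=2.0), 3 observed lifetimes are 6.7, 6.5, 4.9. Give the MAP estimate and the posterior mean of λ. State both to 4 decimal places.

Σ times = 18.1. Posterior: Gamma(shape = 1.2+3 = 4.2, rate = 2.0+18.1 = 20.1).
Mode = (α−1)/β = 3.2/20.1 = 0.1592.
Mean = α/β = 4.2/20.1 = 0.2090.
The posterior is right-skewed, so the mean exceeds the mode.

λ_MAP = 0.1592, E[λ|data] = 0.2090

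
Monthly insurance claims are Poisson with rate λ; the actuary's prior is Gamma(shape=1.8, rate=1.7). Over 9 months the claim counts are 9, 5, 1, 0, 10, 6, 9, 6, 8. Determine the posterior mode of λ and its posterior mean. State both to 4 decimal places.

Σ counts = 54. Posterior: Gamma(shape = 1.8+54 = 55.8, rate = 1.7+9 = 10.7).
Mode = (α−1)/β = 54.8/10.7 = 5.1215.
Mean = α/β = 55.8/10.7 = 5.2150.

MAP = 5.1215, posterior mean = 5.2150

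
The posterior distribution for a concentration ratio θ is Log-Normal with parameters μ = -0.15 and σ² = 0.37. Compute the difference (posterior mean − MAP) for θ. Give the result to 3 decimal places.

0.441

Mode = exp(μ − σ²) = exp(-0.52) = 0.595.
Mean = exp(μ + σ²/2) = exp(0.035) = 1.036.
Difference = 1.036 − 0.595 = 0.441.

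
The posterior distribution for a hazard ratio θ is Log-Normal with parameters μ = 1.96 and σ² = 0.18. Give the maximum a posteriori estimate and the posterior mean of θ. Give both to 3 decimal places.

Mode = exp(μ − σ²) = exp(1.78) = 5.930.
Mean = exp(μ + σ²/2) = exp(2.050) = 7.768.
Right-skewed posterior ⇒ mode < mean.

MAP = 5.930; posterior mean = 7.768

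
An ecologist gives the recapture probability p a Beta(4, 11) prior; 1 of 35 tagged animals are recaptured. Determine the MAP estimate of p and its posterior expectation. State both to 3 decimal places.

Posterior: Beta(4+1, 11+34) = Beta(5, 45).
Mode = (5−1)/(5+45−2) = 4/48 = 0.083.
Mean = 5/(5+45) = 5/50 = 0.100.
Mean > mode: the posterior has a right tail.

MAP = 0.083; posterior mean = 0.100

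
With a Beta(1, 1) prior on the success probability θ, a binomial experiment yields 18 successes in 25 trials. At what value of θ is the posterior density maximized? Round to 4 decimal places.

Posterior: Beta(1+18, 1+7) = Beta(19, 8).
Mode = (19−1)/(19+8−2) = 18/25 = 0.7200.
With a flat prior the MAP equals the MLE, 18/25.
Mean = 19/(19+8) = 19/27 = 0.7037.
This is the posterior mode — the MAP estimate.

0.7200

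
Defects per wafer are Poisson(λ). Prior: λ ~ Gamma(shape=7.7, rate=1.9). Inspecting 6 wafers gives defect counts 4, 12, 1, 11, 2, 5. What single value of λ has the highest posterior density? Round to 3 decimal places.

5.278

Σ counts = 35. Posterior: Gamma(shape = 7.7+35 = 42.7, rate = 1.9+6 = 7.9).
Mode = (α−1)/β = 41.7/7.9 = 5.278.
Mean = α/β = 42.7/7.9 = 5.405.
This is the posterior mode — the MAP estimate.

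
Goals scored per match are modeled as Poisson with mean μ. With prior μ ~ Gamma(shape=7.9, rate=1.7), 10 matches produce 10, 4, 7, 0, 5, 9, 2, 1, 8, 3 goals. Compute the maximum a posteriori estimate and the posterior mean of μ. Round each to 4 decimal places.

μ_MAP = 4.7778, E[μ|data] = 4.8632

Σ counts = 49. Posterior: Gamma(shape = 7.9+49 = 56.9, rate = 1.7+10 = 11.7).
Mode = (α−1)/β = 55.9/11.7 = 4.7778.
Mean = α/β = 56.9/11.7 = 4.8632.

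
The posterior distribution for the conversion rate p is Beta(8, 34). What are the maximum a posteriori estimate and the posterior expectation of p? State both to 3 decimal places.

MAP: 0.175. Posterior mean: 0.190.

Mode = (8−1)/(8+34−2) = 7/40 = 0.175.
Mean = 8/(8+34) = 8/42 = 0.190.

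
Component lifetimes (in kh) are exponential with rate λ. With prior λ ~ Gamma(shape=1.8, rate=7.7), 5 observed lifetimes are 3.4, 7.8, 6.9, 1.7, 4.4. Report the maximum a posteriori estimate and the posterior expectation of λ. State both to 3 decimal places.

Σ times = 24.2. Posterior: Gamma(shape = 1.8+5 = 6.8, rate = 7.7+24.2 = 31.9).
Mode = (α−1)/β = 5.8/31.9 = 0.182.
Mean = α/β = 6.8/31.9 = 0.213.

MAP = 0.182; posterior mean = 0.213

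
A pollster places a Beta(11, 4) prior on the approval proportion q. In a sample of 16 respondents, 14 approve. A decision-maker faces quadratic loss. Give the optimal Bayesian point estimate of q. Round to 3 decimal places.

Posterior: Beta(11+14, 4+2) = Beta(25, 6).
Mode = (25−1)/(25+6−2) = 24/29 = 0.828.
Mean = 25/(25+6) = 25/31 = 0.806.
Quadratic loss ⇒ the optimal estimator is the posterior mean.

0.806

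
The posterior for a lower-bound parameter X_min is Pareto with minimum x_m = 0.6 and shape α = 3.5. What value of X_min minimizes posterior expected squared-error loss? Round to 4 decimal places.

The Pareto density is strictly decreasing on [x_m, ∞), so the mode is x_m = 0.6000.
Mean = α·x_m/(α−1) = 3.5·0.6/2.5 = 0.8400.
Squared-error loss ⇒ the optimal estimator is the posterior mean.

0.8400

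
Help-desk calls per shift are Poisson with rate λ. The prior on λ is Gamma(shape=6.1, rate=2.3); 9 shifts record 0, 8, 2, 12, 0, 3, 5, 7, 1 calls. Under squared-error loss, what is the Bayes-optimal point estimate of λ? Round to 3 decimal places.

Σ counts = 38. Posterior: Gamma(shape = 6.1+38 = 44.1, rate = 2.3+9 = 11.3).
Mode = (α−1)/β = 43.1/11.3 = 3.814.
Mean = α/β = 44.1/11.3 = 3.903.
Squared-error loss ⇒ the optimal estimator is the posterior mean.

3.903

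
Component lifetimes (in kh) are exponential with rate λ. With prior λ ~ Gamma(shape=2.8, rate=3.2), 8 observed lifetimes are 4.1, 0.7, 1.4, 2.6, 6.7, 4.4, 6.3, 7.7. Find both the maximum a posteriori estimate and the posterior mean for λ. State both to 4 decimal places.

MAP = 0.2642, posterior mean = 0.2911

Σ times = 33.9. Posterior: Gamma(shape = 2.8+8 = 10.8, rate = 3.2+33.9 = 37.1).
Mode = (α−1)/β = 9.8/37.1 = 0.2642.
Mean = α/β = 10.8/37.1 = 0.2911.
The mean is pulled above the mode by the posterior's right skew.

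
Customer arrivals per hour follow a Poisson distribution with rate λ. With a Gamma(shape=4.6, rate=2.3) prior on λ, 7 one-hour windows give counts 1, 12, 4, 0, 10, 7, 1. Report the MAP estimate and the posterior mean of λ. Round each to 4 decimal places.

Σ counts = 35. Posterior: Gamma(shape = 4.6+35 = 39.6, rate = 2.3+7 = 9.3).
Mode = (α−1)/β = 38.6/9.3 = 4.1505.
Mean = α/β = 39.6/9.3 = 4.2581.

λ_MAP = 4.1505, E[λ|data] = 4.2581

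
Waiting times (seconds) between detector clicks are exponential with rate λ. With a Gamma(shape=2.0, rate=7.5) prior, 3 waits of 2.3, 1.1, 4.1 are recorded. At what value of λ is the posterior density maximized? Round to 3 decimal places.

Σ times = 7.5. Posterior: Gamma(shape = 2.0+3 = 5.0, rate = 7.5+7.5 = 15.0).
Mode = (α−1)/β = 4.0/15.0 = 0.267.
Mean = α/β = 5.0/15.0 = 0.333.
This is the posterior mode — the MAP estimate.

0.267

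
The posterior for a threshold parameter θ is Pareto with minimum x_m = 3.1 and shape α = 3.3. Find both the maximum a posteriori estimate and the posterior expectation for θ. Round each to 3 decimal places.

maximum a posteriori estimate = 3.100, posterior expectation = 4.448

The Pareto density is strictly decreasing on [x_m, ∞), so the mode is x_m = 3.100.
Mean = α·x_m/(α−1) = 3.3·3.1/2.3 = 4.448.
The posterior is right-skewed, so the mean exceeds the mode.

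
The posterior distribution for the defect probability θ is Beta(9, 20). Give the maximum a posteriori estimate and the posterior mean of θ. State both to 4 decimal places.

MAP = 0.2963, posterior mean = 0.3103

Mode = (9−1)/(9+20−2) = 8/27 = 0.2963.
Mean = 9/(9+20) = 9/29 = 0.3103.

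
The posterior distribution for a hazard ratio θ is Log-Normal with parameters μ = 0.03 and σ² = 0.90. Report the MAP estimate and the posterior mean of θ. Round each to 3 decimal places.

Mode = exp(μ − σ²) = exp(-0.87) = 0.419.
Mean = exp(μ + σ²/2) = exp(0.480) = 1.616.
The mean is pulled above the mode by the posterior's right skew.

MAP: 0.419. Posterior mean: 1.616.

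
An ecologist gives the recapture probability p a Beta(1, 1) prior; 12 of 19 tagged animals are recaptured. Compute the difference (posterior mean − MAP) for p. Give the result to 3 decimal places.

Posterior: Beta(1+12, 1+7) = Beta(13, 8).
Mode = (13−1)/(13+8−2) = 12/19 = 0.632.
With a flat prior the MAP equals the MLE, 12/19.
Mean = 13/(13+8) = 13/21 = 0.619.
Difference = 0.619 − 0.632 = -0.013.

-0.013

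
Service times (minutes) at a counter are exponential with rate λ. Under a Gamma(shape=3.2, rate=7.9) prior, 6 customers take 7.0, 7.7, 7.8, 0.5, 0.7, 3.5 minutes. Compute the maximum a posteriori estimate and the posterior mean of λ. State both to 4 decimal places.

Σ times = 27.2. Posterior: Gamma(shape = 3.2+6 = 9.2, rate = 7.9+27.2 = 35.1).
Mode = (α−1)/β = 8.2/35.1 = 0.2336.
Mean = α/β = 9.2/35.1 = 0.2621.
The posterior is right-skewed, so the mean exceeds the mode.

MAP = 0.2336; posterior mean = 0.2621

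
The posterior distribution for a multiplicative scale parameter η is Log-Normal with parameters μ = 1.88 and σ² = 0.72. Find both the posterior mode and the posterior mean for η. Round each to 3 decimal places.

MAP = 3.190, posterior mean = 9.393

Mode = exp(μ − σ²) = exp(1.16) = 3.190.
Mean = exp(μ + σ²/2) = exp(2.240) = 9.393.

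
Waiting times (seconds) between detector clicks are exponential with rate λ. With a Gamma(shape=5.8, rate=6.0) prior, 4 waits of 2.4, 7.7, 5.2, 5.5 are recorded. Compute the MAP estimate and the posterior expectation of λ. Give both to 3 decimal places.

Σ times = 20.8. Posterior: Gamma(shape = 5.8+4 = 9.8, rate = 6.0+20.8 = 26.8).
Mode = (α−1)/β = 8.8/26.8 = 0.328.
Mean = α/β = 9.8/26.8 = 0.366.

MAP = 0.328, posterior mean = 0.366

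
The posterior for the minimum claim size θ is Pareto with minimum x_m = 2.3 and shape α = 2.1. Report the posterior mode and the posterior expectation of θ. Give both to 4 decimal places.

The Pareto density is strictly decreasing on [x_m, ∞), so the mode is x_m = 2.3000.
Mean = α·x_m/(α−1) = 2.1·2.3/1.1 = 4.3909.
The mean is pulled above the mode by the posterior's right skew.

posterior mode = 2.3000, posterior expectation = 4.3909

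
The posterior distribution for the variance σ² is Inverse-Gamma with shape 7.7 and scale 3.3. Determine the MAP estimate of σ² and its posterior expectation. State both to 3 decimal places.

MAP = 0.379; posterior mean = 0.493

Mode = β/(α+1) = 3.3/8.7 = 0.379.
Mean = β/(α−1) = 3.3/6.7 = 0.493.
Right-skewed posterior ⇒ mode < mean.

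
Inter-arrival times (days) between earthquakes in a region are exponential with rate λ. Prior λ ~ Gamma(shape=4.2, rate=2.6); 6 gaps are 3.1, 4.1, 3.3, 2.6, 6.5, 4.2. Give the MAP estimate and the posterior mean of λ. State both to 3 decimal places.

Σ times = 23.8. Posterior: Gamma(shape = 4.2+6 = 10.2, rate = 2.6+23.8 = 26.4).
Mode = (α−1)/β = 9.2/26.4 = 0.348.
Mean = α/β = 10.2/26.4 = 0.386.

MAP = 0.348; posterior mean = 0.386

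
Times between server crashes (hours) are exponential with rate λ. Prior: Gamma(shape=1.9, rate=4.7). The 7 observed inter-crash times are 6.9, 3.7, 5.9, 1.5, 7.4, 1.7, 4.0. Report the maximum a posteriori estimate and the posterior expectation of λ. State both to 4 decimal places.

λ_MAP = 0.2207, E[λ|data] = 0.2486

Σ times = 31.1. Posterior: Gamma(shape = 1.9+7 = 8.9, rate = 4.7+31.1 = 35.8).
Mode = (α−1)/β = 7.9/35.8 = 0.2207.
Mean = α/β = 8.9/35.8 = 0.2486.
Right-skewed posterior ⇒ mode < mean.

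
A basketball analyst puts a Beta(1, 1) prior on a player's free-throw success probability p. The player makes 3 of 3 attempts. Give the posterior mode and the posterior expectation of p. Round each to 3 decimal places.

posterior mode = 1.000, posterior expectation = 0.800

Posterior: Beta(1+3, 1+0) = Beta(4, 1).
Since β = 1 ≤ 1 and α > 1, the Beta density is monotone increasing on [0,1]; the mode is at 1.
Mean = 4/(4+1) = 0.800.
Left-skewed posterior ⇒ mean < mode.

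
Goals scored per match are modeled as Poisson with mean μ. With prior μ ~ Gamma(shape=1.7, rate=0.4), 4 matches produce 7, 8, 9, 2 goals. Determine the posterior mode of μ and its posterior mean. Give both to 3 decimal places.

Σ counts = 26. Posterior: Gamma(shape = 1.7+26 = 27.7, rate = 0.4+4 = 4.4).
Mode = (α−1)/β = 26.7/4.4 = 6.068.
Mean = α/β = 27.7/4.4 = 6.295.

MAP = 6.068, posterior mean = 6.295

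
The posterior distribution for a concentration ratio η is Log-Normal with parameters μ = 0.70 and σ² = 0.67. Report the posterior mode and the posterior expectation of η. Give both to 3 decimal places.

posterior mode = 1.030, posterior expectation = 2.815

Mode = exp(μ − σ²) = exp(0.03) = 1.030.
Mean = exp(μ + σ²/2) = exp(1.035) = 2.815.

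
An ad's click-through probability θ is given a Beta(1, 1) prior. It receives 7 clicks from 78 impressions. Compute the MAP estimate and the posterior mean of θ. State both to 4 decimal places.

MAP = 0.0897; posterior mean = 0.1000

Posterior: Beta(1+7, 1+71) = Beta(8, 72).
Mode = (8−1)/(8+72−2) = 7/78 = 0.0897.
With a flat prior the MAP equals the MLE, 7/78.
Mean = 8/(8+72) = 8/80 = 0.1000.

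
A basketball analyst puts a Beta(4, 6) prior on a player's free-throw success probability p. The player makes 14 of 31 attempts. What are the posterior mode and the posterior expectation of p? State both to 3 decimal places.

MAP = 0.436, posterior mean = 0.439

Posterior: Beta(4+14, 6+17) = Beta(18, 23).
Mode = (18−1)/(18+23−2) = 17/39 = 0.436.
Mean = 18/(18+23) = 18/41 = 0.439.
The posterior is right-skewed, so the mean exceeds the mode.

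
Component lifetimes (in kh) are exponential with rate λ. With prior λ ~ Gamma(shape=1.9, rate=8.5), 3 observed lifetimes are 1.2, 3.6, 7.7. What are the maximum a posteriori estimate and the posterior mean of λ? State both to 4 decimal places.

maximum a posteriori estimate = 0.1857, posterior mean = 0.2333

Σ times = 12.5. Posterior: Gamma(shape = 1.9+3 = 4.9, rate = 8.5+12.5 = 21.0).
Mode = (α−1)/β = 3.9/21.0 = 0.1857.
Mean = α/β = 4.9/21.0 = 0.2333.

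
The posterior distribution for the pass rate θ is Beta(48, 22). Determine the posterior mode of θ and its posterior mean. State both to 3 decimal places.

posterior mode = 0.691, posterior mean = 0.686

Mode = (48−1)/(48+22−2) = 47/68 = 0.691.
Mean = 48/(48+22) = 48/70 = 0.686.
The posterior is left-skewed, so the mode exceeds the mean.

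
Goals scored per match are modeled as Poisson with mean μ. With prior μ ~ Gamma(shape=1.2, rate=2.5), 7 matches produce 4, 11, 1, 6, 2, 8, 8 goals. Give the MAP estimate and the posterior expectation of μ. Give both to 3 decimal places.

Σ counts = 40. Posterior: Gamma(shape = 1.2+40 = 41.2, rate = 2.5+7 = 9.5).
Mode = (α−1)/β = 40.2/9.5 = 4.232.
Mean = α/β = 41.2/9.5 = 4.337.

MAP = 4.232, posterior mean = 4.337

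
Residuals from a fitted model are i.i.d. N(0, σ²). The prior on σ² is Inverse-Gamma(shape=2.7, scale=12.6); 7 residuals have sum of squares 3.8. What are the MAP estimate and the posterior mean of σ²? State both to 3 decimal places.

Posterior: Inverse-Gamma(shape = 2.7+7/2 = 6.2, scale = 12.6+3.8/2 = 14.5).
Mode = β/(α+1) = 14.5/7.2 = 2.014.
Mean = β/(α−1) = 14.5/5.2 = 2.788.

MAP = 2.014; posterior mean = 2.788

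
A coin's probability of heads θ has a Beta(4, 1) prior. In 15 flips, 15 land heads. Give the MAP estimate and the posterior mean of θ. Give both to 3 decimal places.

θ_MAP = 1.000, E[θ|data] = 0.950

Posterior: Beta(4+15, 1+0) = Beta(19, 1).
Since β = 1 ≤ 1 and α > 1, the Beta density is monotone increasing on [0,1]; the mode is at 1.
Mean = 19/(19+1) = 0.950.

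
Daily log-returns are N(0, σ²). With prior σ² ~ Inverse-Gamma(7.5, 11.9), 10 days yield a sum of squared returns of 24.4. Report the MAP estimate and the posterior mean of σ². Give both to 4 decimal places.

MAP = 1.7852; posterior mean = 2.0957

Posterior: Inverse-Gamma(shape = 7.5+10/2 = 12.5, scale = 11.9+24.4/2 = 24.1).
Mode = β/(α+1) = 24.1/13.5 = 1.7852.
Mean = β/(α−1) = 24.1/11.5 = 2.0957.
Mean > mode: the posterior has a right tail.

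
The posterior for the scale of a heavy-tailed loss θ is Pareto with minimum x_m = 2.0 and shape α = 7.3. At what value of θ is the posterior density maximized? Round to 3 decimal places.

2.000

The Pareto density is strictly decreasing on [x_m, ∞), so the mode is x_m = 2.000.
Mean = α·x_m/(α−1) = 7.3·2.0/6.3 = 2.317.
This is the posterior mode — the MAP estimate.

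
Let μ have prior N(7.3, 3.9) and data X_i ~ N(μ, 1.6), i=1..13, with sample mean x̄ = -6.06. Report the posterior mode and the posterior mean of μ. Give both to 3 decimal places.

Posterior for μ is Normal. Precision-weighted mean: (1/3.9·7.3 + 13/1.6·-6.06) / (1/3.9 + 13/1.6) = -5.651.
A Normal posterior is symmetric, so mode = mean.

MAP: -5.651. Posterior mean: -5.651.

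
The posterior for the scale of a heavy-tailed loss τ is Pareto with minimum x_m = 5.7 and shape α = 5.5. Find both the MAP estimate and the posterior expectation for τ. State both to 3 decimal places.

The Pareto density is strictly decreasing on [x_m, ∞), so the mode is x_m = 5.700.
Mean = α·x_m/(α−1) = 5.5·5.7/4.5 = 6.967.

MAP = 5.700; posterior mean = 6.967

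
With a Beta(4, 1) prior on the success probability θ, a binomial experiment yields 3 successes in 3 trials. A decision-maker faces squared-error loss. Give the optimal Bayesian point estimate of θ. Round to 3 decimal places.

0.875

Posterior: Beta(4+3, 1+0) = Beta(7, 1).
Since β = 1 ≤ 1 and α > 1, the Beta density is monotone increasing on [0,1]; the mode is at 1.
Mean = 7/(7+1) = 0.875.
Squared-error loss ⇒ the optimal estimator is the posterior mean.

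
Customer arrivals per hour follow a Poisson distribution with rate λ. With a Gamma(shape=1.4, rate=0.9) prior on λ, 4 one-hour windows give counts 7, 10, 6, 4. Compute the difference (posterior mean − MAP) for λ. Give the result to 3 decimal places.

Σ counts = 27. Posterior: Gamma(shape = 1.4+27 = 28.4, rate = 0.9+4 = 4.9).
Mode = (α−1)/β = 27.4/4.9 = 5.592.
Mean = α/β = 28.4/4.9 = 5.796.
Difference = 5.796 − 5.592 = 0.204.
Mean > mode: the posterior has a right tail.

0.204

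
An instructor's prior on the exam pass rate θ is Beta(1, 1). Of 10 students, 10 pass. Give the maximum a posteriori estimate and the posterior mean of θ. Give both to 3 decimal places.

MAP = 1.000; posterior mean = 0.917

Posterior: Beta(1+10, 1+0) = Beta(11, 1).
Since β = 1 ≤ 1 and α > 1, the Beta density is monotone increasing on [0,1]; the mode is at 1.
Mean = 11/(11+1) = 0.917.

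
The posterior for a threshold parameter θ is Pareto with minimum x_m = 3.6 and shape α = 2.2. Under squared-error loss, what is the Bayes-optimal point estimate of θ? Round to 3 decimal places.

The Pareto density is strictly decreasing on [x_m, ∞), so the mode is x_m = 3.600.
Mean = α·x_m/(α−1) = 2.2·3.6/1.2 = 6.600.
Squared-error loss ⇒ the optimal estimator is the posterior mean.

6.600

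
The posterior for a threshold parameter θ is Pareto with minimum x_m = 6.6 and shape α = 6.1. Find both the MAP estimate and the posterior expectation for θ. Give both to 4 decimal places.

MAP = 6.6000, posterior mean = 7.8941

The Pareto density is strictly decreasing on [x_m, ∞), so the mode is x_m = 6.6000.
Mean = α·x_m/(α−1) = 6.1·6.6/5.1 = 7.8941.
Right-skewed posterior ⇒ mode < mean.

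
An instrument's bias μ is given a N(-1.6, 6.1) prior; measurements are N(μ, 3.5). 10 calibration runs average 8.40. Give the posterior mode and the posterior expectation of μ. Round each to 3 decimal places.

MAP: 7.857. Posterior mean: 7.857.

Posterior for μ is Normal. Precision-weighted mean: (1/6.1·-1.6 + 10/3.5·8.40) / (1/6.1 + 10/3.5) = 7.857.
A Normal posterior is symmetric, so mode = mean.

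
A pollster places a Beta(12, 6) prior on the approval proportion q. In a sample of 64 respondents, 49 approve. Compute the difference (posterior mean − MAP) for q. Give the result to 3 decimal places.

Posterior: Beta(12+49, 6+15) = Beta(61, 21).
Mode = (61−1)/(61+21−2) = 60/80 = 0.750.
Mean = 61/(61+21) = 61/82 = 0.744.
Difference = 0.744 − 0.750 = -0.006.
Mode > mean: the posterior has a left tail.

-0.006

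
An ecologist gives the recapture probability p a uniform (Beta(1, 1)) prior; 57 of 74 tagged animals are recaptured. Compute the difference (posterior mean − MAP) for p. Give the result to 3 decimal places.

Posterior: Beta(1+57, 1+17) = Beta(58, 18).
Mode = (58−1)/(58+18−2) = 57/74 = 0.770.
With a flat prior the MAP equals the MLE, 57/74.
Mean = 58/(58+18) = 58/76 = 0.763.
Difference = 0.763 − 0.770 = -0.007.

-0.007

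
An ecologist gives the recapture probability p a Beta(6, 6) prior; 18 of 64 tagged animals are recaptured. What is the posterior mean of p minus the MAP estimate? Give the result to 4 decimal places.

0.0050

Posterior: Beta(6+18, 6+46) = Beta(24, 52).
Mode = (24−1)/(24+52−2) = 23/74 = 0.3108.
Mean = 24/(24+52) = 24/76 = 0.3158.
Difference = 0.3158 − 0.3108 = 0.0050.
The posterior is right-skewed, so the mean exceeds the mode.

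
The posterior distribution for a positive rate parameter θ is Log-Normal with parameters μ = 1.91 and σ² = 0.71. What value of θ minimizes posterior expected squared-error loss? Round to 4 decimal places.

9.6311

Mode = exp(μ − σ²) = exp(1.20) = 3.3201.
Mean = exp(μ + σ²/2) = exp(2.265) = 9.6311.
Squared-error loss ⇒ the optimal estimator is the posterior mean.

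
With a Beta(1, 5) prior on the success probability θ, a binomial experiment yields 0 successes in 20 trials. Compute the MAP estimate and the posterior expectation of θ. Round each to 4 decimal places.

MAP = 0.0000, posterior mean = 0.0385

Posterior: Beta(1+0, 5+20) = Beta(1, 25).
Since α = 1 ≤ 1 and β > 1, the Beta density is monotone decreasing on [0,1]; the mode is at 0.
Mean = 1/(1+25) = 0.0385.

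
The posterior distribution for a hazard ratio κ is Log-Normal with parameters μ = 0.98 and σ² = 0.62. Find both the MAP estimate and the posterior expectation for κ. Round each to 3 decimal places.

MAP: 1.433. Posterior mean: 3.633.

Mode = exp(μ − σ²) = exp(0.36) = 1.433.
Mean = exp(μ + σ²/2) = exp(1.290) = 3.633.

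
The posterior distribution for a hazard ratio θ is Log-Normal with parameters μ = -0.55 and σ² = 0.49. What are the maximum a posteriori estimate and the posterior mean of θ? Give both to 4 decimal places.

MAP = 0.3535, posterior mean = 0.7371

Mode = exp(μ − σ²) = exp(-1.04) = 0.3535.
Mean = exp(μ + σ²/2) = exp(-0.305) = 0.7371.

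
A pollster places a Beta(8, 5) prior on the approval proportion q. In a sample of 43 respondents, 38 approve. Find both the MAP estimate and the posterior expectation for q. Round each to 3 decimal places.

MAP estimate = 0.833, posterior expectation = 0.821

Posterior: Beta(8+38, 5+5) = Beta(46, 10).
Mode = (46−1)/(46+10−2) = 45/54 = 0.833.
Mean = 46/(46+10) = 46/56 = 0.821.
Left-skewed posterior ⇒ mean < mode.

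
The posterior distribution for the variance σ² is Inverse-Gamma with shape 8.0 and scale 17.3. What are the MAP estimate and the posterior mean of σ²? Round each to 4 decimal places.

Mode = β/(α+1) = 17.3/9.0 = 1.9222.
Mean = β/(α−1) = 17.3/7.0 = 2.4714.

MAP = 1.9222; posterior mean = 2.4714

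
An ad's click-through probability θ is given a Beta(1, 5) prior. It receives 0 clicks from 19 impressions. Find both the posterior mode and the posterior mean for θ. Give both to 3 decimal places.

Posterior: Beta(1+0, 5+19) = Beta(1, 24).
Since α = 1 ≤ 1 and β > 1, the Beta density is monotone decreasing on [0,1]; the mode is at 0.
Mean = 1/(1+24) = 0.040.
The posterior is right-skewed, so the mean exceeds the mode.

posterior mode = 0.000, posterior mean = 0.040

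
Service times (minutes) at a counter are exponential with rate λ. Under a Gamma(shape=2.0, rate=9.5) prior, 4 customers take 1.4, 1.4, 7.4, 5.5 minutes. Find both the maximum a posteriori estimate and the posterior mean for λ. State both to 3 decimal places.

Σ times = 15.7. Posterior: Gamma(shape = 2.0+4 = 6.0, rate = 9.5+15.7 = 25.2).
Mode = (α−1)/β = 5.0/25.2 = 0.198.
Mean = α/β = 6.0/25.2 = 0.238.
The posterior is right-skewed, so the mean exceeds the mode.

MAP: 0.198. Posterior mean: 0.238.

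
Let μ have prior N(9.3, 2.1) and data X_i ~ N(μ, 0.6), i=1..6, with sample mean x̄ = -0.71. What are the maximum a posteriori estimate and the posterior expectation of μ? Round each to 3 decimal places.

Posterior for μ is Normal. Precision-weighted mean: (1/2.1·9.3 + 6/0.6·-0.71) / (1/2.1 + 6/0.6) = -0.255.
A Normal posterior is symmetric, so mode = mean.

MAP: -0.255. Posterior mean: -0.255.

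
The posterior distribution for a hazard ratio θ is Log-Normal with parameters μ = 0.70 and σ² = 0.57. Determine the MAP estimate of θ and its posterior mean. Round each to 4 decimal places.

θ_MAP = 1.1388, E[θ|data] = 2.6778

Mode = exp(μ − σ²) = exp(0.13) = 1.1388.
Mean = exp(μ + σ²/2) = exp(0.985) = 2.6778.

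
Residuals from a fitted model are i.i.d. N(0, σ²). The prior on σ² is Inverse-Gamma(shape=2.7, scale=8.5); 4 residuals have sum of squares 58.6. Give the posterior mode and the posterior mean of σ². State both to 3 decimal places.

Posterior: Inverse-Gamma(shape = 2.7+4/2 = 4.7, scale = 8.5+58.6/2 = 37.8).
Mode = β/(α+1) = 37.8/5.7 = 6.632.
Mean = β/(α−1) = 37.8/3.7 = 10.216.

MAP: 6.632. Posterior mean: 10.216.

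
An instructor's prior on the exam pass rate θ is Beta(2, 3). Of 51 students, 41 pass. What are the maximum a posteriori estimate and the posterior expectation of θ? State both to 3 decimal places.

MAP = 0.778; posterior mean = 0.768

Posterior: Beta(2+41, 3+10) = Beta(43, 13).
Mode = (43−1)/(43+13−2) = 42/54 = 0.778.
Mean = 43/(43+13) = 43/56 = 0.768.
Mode > mean: the posterior has a left tail.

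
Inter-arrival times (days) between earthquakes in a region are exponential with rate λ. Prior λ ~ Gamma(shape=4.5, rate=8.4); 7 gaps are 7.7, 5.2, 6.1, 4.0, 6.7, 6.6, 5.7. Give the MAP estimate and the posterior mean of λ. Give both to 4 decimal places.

Σ times = 42.0. Posterior: Gamma(shape = 4.5+7 = 11.5, rate = 8.4+42.0 = 50.4).
Mode = (α−1)/β = 10.5/50.4 = 0.2083.
Mean = α/β = 11.5/50.4 = 0.2282.
The posterior is right-skewed, so the mean exceeds the mode.

MAP: 0.2083. Posterior mean: 0.2282.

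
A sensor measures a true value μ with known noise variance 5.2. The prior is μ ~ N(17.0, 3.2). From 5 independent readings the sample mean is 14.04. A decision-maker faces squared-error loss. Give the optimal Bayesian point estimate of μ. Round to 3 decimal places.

Posterior for μ is Normal. Precision-weighted mean: (1/3.2·17.0 + 5/5.2·14.04) / (1/3.2 + 5/5.2) = 14.766.
A Normal posterior is symmetric, so mode = mean.
Squared-error loss ⇒ the optimal estimator is the posterior mean.

14.766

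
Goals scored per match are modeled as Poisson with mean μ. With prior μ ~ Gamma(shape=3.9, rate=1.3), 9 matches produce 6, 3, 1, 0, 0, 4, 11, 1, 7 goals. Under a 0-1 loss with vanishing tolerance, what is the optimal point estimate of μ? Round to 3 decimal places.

Σ counts = 33. Posterior: Gamma(shape = 3.9+33 = 36.9, rate = 1.3+9 = 10.3).
Mode = (α−1)/β = 35.9/10.3 = 3.485.
Mean = α/β = 36.9/10.3 = 3.583.
This is the posterior mode — the MAP estimate.

3.485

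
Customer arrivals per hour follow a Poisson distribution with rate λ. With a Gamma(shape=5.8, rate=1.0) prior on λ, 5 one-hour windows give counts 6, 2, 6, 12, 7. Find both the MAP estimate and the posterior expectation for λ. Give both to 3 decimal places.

Σ counts = 33. Posterior: Gamma(shape = 5.8+33 = 38.8, rate = 1.0+5 = 6.0).
Mode = (α−1)/β = 37.8/6.0 = 6.300.
Mean = α/β = 38.8/6.0 = 6.467.
The posterior is right-skewed, so the mean exceeds the mode.

MAP estimate = 6.300, posterior expectation = 6.467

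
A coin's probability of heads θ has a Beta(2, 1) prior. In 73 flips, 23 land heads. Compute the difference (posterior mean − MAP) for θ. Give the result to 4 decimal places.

Posterior: Beta(2+23, 1+50) = Beta(25, 51).
Mode = (25−1)/(25+51−2) = 24/74 = 0.3243.
Mean = 25/(25+51) = 25/76 = 0.3289.
Difference = 0.3289 − 0.3243 = 0.0046.
The mean is pulled above the mode by the posterior's right skew.

0.0046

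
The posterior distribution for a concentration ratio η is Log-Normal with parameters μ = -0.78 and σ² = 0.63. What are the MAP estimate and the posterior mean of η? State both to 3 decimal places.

η_MAP = 0.244, E[η|data] = 0.628

Mode = exp(μ − σ²) = exp(-1.41) = 0.244.
Mean = exp(μ + σ²/2) = exp(-0.465) = 0.628.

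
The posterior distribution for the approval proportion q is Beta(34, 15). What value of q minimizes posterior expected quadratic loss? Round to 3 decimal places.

Mode = (34−1)/(34+15−2) = 33/47 = 0.702.
Mean = 34/(34+15) = 34/49 = 0.694.
Quadratic loss ⇒ the optimal estimator is the posterior mean.

0.694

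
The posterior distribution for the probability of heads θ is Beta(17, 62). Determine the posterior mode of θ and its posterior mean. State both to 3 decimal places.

θ_MAP = 0.208, E[θ|data] = 0.215

Mode = (17−1)/(17+62−2) = 16/77 = 0.208.
Mean = 17/(17+62) = 17/79 = 0.215.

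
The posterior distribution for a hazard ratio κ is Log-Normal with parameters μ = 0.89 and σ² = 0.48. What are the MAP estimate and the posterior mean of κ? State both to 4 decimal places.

Mode = exp(μ − σ²) = exp(0.41) = 1.5068.
Mean = exp(μ + σ²/2) = exp(1.130) = 3.0957.

MAP = 1.5068, posterior mean = 3.0957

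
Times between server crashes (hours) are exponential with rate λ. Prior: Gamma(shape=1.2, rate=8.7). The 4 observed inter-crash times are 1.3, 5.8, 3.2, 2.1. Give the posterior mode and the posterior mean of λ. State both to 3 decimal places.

MAP: 0.199. Posterior mean: 0.246.

Σ times = 12.4. Posterior: Gamma(shape = 1.2+4 = 5.2, rate = 8.7+12.4 = 21.1).
Mode = (α−1)/β = 4.2/21.1 = 0.199.
Mean = α/β = 5.2/21.1 = 0.246.
Right-skewed posterior ⇒ mode < mean.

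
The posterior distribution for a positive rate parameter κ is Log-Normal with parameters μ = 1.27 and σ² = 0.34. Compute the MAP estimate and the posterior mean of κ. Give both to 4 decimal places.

MAP = 2.5345; posterior mean = 4.2207

Mode = exp(μ − σ²) = exp(0.93) = 2.5345.
Mean = exp(μ + σ²/2) = exp(1.440) = 4.2207.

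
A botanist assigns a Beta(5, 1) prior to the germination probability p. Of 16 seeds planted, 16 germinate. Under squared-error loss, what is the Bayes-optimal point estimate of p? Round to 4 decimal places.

Posterior: Beta(5+16, 1+0) = Beta(21, 1).
Since β = 1 ≤ 1 and α > 1, the Beta density is monotone increasing on [0,1]; the mode is at 1.
Mean = 21/(21+1) = 0.9545.
Squared-error loss ⇒ the optimal estimator is the posterior mean.

0.9545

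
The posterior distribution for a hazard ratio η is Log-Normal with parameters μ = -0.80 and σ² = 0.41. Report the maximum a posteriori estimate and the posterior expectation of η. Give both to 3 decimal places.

Mode = exp(μ − σ²) = exp(-1.21) = 0.298.
Mean = exp(μ + σ²/2) = exp(-0.595) = 0.552.
Right-skewed posterior ⇒ mode < mean.

η_MAP = 0.298, E[η|data] = 0.552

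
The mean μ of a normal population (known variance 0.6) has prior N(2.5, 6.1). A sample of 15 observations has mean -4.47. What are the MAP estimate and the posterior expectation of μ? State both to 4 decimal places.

MAP = -4.4246; posterior mean = -4.4246

Posterior for μ is Normal. Precision-weighted mean: (1/6.1·2.5 + 15/0.6·-4.47) / (1/6.1 + 15/0.6) = -4.4246.
A Normal posterior is symmetric, so mode = mean.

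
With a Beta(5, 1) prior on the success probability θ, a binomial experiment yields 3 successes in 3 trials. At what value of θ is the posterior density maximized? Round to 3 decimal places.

1.000

Posterior: Beta(5+3, 1+0) = Beta(8, 1).
Since β = 1 ≤ 1 and α > 1, the Beta density is monotone increasing on [0,1]; the mode is at 1.
Mean = 8/(8+1) = 0.889.
This is the posterior mode — the MAP estimate.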